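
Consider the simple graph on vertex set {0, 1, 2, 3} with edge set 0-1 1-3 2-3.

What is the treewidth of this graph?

A width-1 tree decomposition is:
Bags: B1 = {1, 3}  B2 = {0, 1}  B3 = {2, 3}
Tree: B1–B2, B1–B3
Every bag has size at most 2, so the width is 2 − 1 = 1 and tw(G) ≤ 1. Since G has at least one edge (e.g. 3–1), it is not an edgeless graph, so tw(G) ≥ 1. Hence tw(G) = 1 exactly.

1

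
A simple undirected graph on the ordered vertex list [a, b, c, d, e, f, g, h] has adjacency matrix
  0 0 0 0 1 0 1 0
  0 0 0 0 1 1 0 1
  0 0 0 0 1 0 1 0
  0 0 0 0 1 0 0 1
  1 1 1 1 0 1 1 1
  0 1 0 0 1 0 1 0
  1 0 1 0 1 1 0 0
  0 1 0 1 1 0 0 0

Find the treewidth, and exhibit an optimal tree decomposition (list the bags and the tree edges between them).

Treewidth 2.
Bags: B1 = {b, e, f}  B2 = {e, f, g}  B3 = {a, e, g}  B4 = {b, e, h}  B5 = {d, e, h}  B6 = {c, e, g}
Tree: B1–B2, B2–B3, B1–B4, B4–B5, B2–B6

Every bag has size at most 3, so the width is 3 − 1 = 2 and tw(G) ≤ 2. For the lower bound, the 3 vertices {d, e, h} are pairwise adjacent, and any tree decomposition puts a clique entirely inside one bag — forcing width ≥ 2. The upper and lower bounds meet at 2, so that is the treewidth.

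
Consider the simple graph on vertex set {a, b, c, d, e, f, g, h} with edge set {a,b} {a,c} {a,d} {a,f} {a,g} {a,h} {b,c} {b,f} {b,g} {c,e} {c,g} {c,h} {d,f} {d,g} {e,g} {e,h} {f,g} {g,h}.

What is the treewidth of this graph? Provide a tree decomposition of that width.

Each bag holds 4 vertices, so the decomposition has width 3, which upper-bounds the treewidth. Conversely, {c, e, g, h} is a clique of size 4, and the vertices of any clique must share a bag in every tree decomposition; so some bag has ≥ 4 vertices and tw(G) ≥ 3. Therefore the treewidth is 3.

Treewidth 3.
Bags: B1 = {a, b, f, g}  B2 = {a, b, c, g}  B3 = {a, d, f, g}  B4 = {a, c, g, h}  B5 = {c, e, g, h}
Tree: B1–B2, B1–B3, B2–B4, B4–B5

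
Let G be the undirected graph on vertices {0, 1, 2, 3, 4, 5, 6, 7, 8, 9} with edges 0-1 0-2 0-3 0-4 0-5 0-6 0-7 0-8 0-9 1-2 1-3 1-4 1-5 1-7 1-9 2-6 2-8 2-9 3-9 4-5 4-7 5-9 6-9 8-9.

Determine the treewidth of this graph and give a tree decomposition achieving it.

Every bag has size at most 4, so the width is 4 − 1 = 3 and tw(G) ≤ 3. For the lower bound, the 4 vertices {0, 2, 8, 9} are pairwise adjacent, and any tree decomposition puts a clique entirely inside one bag — forcing width ≥ 3. Combining the bounds, tw(G) = 3.

Treewidth 3.
One such decomposition:
Bags: B1 = {0, 1, 2, 9}  B2 = {0, 1, 5, 9}  B3 = {0, 1, 4, 5}  B4 = {0, 2, 8, 9}  B5 = {0, 1, 3, 9}  B6 = {0, 2, 6, 9}  B7 = {0, 1, 4, 7}
Tree: B1–B2, B2–B3, B1–B4, B2–B5, B1–B6, B3–B7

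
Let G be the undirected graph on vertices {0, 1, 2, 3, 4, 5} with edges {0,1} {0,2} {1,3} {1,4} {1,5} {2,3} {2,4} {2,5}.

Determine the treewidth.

A width-2 tree decomposition is:
Bags: B1 = {1, 2, 3}  B2 = {1, 2, 4}  B3 = {0, 1, 2}  B4 = {1, 2, 5}
Tree: B1–B2, B2–B3, B3–B4
Every bag has size at most 3, so the width is 3 − 1 = 2 and tw(G) ≤ 2. Since 2–3–1–4–2 is a cycle in G, G is not acyclic. Forests are exactly the graphs of treewidth ≤ 1, so tw(G) ≥ 2. Therefore the treewidth is 2.

2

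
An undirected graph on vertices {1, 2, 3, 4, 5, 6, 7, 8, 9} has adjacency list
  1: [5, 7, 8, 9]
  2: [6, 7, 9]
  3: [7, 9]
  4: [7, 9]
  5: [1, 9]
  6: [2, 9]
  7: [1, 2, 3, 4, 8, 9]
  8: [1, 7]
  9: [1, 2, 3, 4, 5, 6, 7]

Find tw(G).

A width-2 tree decomposition is:
Bags: B1 = {1, 7, 9}  B2 = {2, 7, 9}  B3 = {3, 7, 9}  B4 = {1, 7, 8}  B5 = {1, 5, 9}  B6 = {4, 7, 9}  B7 = {2, 6, 9}
Tree: B1–B2, B1–B3, B1–B4, B1–B5, B3–B6, B2–B7
The largest bag has 3 vertices, giving width 2; this decomposition certifies tw(G) ≤ 2. On the other hand G contains the 3-clique {1, 7, 8}. A clique must lie in a single bag of any decomposition, so no decomposition can have width below 2. Therefore the treewidth is 2.

2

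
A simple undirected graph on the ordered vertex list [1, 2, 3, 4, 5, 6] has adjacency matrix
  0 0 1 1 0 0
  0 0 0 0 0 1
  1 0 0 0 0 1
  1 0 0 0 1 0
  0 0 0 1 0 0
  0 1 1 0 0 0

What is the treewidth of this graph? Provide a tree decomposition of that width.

Every bag has size at most 2, so the width is 2 − 1 = 1 and tw(G) ≤ 1. G has an edge, so its treewidth is at least 1. Hence tw(G) = 1 exactly.

Treewidth 1.
Bags: B1 = {2, 6}  B2 = {3, 6}  B3 = {1, 3}  B4 = {1, 4}  B5 = {4, 5}
Tree: B1–B2, B2–B3, B3–B4, B4–B5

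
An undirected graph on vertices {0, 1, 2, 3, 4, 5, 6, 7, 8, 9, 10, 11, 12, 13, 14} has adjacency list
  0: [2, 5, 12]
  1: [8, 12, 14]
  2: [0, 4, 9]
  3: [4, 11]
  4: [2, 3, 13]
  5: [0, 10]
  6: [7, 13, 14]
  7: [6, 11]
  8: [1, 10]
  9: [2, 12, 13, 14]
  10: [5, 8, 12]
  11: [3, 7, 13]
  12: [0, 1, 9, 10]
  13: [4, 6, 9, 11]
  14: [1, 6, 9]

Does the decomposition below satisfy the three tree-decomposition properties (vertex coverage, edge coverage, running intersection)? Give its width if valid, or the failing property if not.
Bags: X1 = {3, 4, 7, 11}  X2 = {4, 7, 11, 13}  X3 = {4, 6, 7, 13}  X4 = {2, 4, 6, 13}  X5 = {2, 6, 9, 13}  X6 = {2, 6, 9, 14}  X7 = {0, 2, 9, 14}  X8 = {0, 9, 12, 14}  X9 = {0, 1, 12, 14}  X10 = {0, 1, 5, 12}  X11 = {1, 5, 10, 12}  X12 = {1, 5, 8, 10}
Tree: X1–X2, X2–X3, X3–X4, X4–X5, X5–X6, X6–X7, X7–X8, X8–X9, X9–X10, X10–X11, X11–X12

Checking the three conditions: (i) the bags cover all of {0, 1, 2, 3, 4, 5, 6, 7, 8, 9, 10, 11, 12, 13, 14}; (ii) for each edge, some bag contains both endpoints; (iii) the bags containing any fixed vertex form a subtree. All hold, so the decomposition is valid with width 4 − 1 = 3.

Yes; width 3.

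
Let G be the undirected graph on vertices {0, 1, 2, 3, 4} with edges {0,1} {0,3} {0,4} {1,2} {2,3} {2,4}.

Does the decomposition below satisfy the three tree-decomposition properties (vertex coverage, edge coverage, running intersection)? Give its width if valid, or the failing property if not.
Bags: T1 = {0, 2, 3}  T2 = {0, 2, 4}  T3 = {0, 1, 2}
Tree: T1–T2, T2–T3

Yes; width 2.

Vertex coverage: the bags together contain {0, 1, 2, 3, 4}, the full vertex set. Edge coverage: each edge of G has both endpoints in at least one bag. Running intersection: for every vertex, the bags containing it form a connected subtree. All three properties hold, so this is a valid tree decomposition of width max|bag| − 1 = 2, and hence tw(G) ≤ 2.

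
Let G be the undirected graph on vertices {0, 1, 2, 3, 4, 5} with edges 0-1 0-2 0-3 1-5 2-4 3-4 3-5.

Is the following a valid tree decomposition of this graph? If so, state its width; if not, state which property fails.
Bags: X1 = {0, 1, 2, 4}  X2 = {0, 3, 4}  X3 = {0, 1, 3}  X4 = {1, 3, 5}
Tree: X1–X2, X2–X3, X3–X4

A tree decomposition must satisfy three properties: every vertex lies in some bag; for every edge, both endpoints lie together in some bag; and for every vertex, the bags containing it form a connected subtree. Here bags containing vertex 1 are not connected in the tree, so the decomposition is invalid.

No — bags containing vertex 1 are not connected in the tree.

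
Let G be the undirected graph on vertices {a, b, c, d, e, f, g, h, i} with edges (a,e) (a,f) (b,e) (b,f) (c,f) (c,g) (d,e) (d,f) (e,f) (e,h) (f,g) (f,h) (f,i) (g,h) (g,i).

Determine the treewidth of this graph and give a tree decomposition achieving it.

The largest bag has 3 vertices, giving width 2; this decomposition certifies tw(G) ≤ 2. For the lower bound, the 3 vertices {f, g, h} are pairwise adjacent, and any tree decomposition puts a clique entirely inside one bag — forcing width ≥ 2. Therefore the treewidth is 2.

Treewidth 2.
One such decomposition:
Bags: B1 = {f, g, h}  B2 = {e, f, h}  B3 = {c, f, g}  B4 = {d, e, f}  B5 = {b, e, f}  B6 = {a, e, f}  B7 = {f, g, i}
Tree: B1–B2, B1–B3, B2–B4, B4–B5, B2–B6, B1–B7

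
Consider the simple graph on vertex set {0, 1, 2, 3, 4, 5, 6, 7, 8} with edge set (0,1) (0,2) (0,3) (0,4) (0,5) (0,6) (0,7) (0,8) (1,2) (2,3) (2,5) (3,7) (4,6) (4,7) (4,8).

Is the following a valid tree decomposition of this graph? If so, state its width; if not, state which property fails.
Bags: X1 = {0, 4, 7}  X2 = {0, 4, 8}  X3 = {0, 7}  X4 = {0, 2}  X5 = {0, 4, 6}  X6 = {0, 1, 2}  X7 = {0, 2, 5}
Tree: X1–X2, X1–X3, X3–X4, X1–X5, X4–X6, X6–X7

No — vertex 3 appears in no bag.

A tree decomposition must satisfy three properties: every vertex lies in some bag; for every edge, both endpoints lie together in some bag; and for every vertex, the bags containing it form a connected subtree. Here vertex 3 appears in no bag, so the decomposition is invalid.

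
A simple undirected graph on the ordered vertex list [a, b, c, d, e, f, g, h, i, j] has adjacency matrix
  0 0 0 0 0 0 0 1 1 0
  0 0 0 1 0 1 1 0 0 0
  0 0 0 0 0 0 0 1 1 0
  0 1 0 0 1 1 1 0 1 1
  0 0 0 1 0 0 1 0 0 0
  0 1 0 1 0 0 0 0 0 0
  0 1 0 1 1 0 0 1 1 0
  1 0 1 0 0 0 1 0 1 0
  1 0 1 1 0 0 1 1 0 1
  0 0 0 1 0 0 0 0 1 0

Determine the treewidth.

A width-2 tree decomposition is:
Bags: B1 = {d, g, i}  B2 = {g, h, i}  B3 = {d, e, g}  B4 = {b, d, g}  B5 = {c, h, i}  B6 = {a, h, i}  B7 = {b, d, f}  B8 = {d, i, j}
Tree: B1–B2, B1–B3, B1–B4, B2–B5, B2–B6, B4–B7, B1–B8
Each bag holds 3 vertices, so the decomposition has width 2, which upper-bounds the treewidth. For the lower bound, the 3 vertices {d, e, g} are pairwise adjacent, and any tree decomposition puts a clique entirely inside one bag — forcing width ≥ 2. Hence tw(G) = 2 exactly.

2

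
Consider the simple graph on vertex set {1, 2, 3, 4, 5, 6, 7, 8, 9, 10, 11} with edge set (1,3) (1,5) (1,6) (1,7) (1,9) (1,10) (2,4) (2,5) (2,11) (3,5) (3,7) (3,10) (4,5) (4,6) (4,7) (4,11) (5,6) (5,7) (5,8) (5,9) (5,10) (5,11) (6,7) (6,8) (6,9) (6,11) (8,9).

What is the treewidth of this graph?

A width-3 tree decomposition is:
Bags: B1 = {1, 3, 5, 7}  B2 = {1, 5, 6, 7}  B3 = {1, 5, 6, 9}  B4 = {5, 6, 8, 9}  B5 = {4, 5, 6, 7}  B6 = {4, 5, 6, 11}  B7 = {2, 4, 5, 11}  B8 = {1, 3, 5, 10}
Tree: B1–B2, B2–B3, B3–B4, B2–B5, B5–B6, B6–B7, B1–B8
Every bag has size at most 4, so the width is 4 − 1 = 3 and tw(G) ≤ 3. On the other hand G contains the 4-clique {1, 3, 5, 10}. A clique must lie in a single bag of any decomposition, so no decomposition can have width below 3. The upper and lower bounds meet at 3, so that is the treewidth.

3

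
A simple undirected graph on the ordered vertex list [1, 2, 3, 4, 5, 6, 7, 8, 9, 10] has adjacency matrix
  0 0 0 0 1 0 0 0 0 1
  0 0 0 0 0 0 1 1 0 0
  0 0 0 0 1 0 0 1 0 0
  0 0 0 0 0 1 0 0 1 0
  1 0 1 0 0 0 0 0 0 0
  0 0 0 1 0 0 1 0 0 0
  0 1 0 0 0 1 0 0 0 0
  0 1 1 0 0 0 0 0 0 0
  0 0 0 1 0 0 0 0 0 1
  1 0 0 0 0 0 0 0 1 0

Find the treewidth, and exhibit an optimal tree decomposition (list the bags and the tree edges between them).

Treewidth 2.
One optimal decomposition is:
Bags: B1 = {3, 5, 8}  B2 = {2, 5, 8}  B3 = {2, 5, 7}  B4 = {5, 6, 7}  B5 = {4, 5, 6}  B6 = {4, 5, 9}  B7 = {5, 9, 10}  B8 = {1, 5, 10}
Tree: B1–B2, B2–B3, B3–B4, B4–B5, B5–B6, B6–B7, B7–B8

Each bag holds 3 vertices, so the decomposition has width 2, which upper-bounds the treewidth. Since 5–3–8–2–7–6–4–9–10–1–5 is a cycle in G, G is not acyclic. Forests are exactly the graphs of treewidth ≤ 1, so tw(G) ≥ 2. Hence tw(G) = 2 exactly.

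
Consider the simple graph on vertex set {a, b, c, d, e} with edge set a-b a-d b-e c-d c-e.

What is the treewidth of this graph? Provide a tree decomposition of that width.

The largest bag has 3 vertices, giving width 2; this decomposition certifies tw(G) ≤ 2. For the lower bound, G contains the cycle e–c–d–a–b–e, so G is not a forest; only forests have treewidth ≤ 1, hence tw(G) ≥ 2. The upper and lower bounds meet at 2, so that is the treewidth.

Treewidth 2.
Bags: B1 = {c, d, e}  B2 = {a, d, e}  B3 = {a, b, e}
Tree: B1–B2, B2–B3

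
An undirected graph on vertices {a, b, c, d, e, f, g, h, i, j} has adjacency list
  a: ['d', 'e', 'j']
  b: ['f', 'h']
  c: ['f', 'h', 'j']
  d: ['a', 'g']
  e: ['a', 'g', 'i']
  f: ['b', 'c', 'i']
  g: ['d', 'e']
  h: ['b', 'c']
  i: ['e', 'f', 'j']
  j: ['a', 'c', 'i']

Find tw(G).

A width-2 tree decomposition is:
Bags: B1 = {b, c, h}  B2 = {b, c, f}  B3 = {c, f, j}  B4 = {f, i, j}  B5 = {a, i, j}  B6 = {a, e, i}  B7 = {a, d, e}  B8 = {d, e, g}
Tree: B1–B2, B2–B3, B3–B4, B4–B5, B5–B6, B6–B7, B7–B8
Every bag has size at most 3, so the width is 3 − 1 = 2 and tw(G) ≤ 2. For the lower bound, G contains the cycle h–b–f–c–h, so G is not a forest; only forests have treewidth ≤ 1, hence tw(G) ≥ 2. The upper and lower bounds meet at 2, so that is the treewidth.

2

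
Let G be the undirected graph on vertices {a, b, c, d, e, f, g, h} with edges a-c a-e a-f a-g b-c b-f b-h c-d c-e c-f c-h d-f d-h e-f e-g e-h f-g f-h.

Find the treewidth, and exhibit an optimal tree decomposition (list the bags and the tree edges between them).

Each bag holds 4 vertices, so the decomposition has width 3, which upper-bounds the treewidth. Conversely, {a, e, f, g} is a clique of size 4, and the vertices of any clique must share a bag in every tree decomposition; so some bag has ≥ 4 vertices and tw(G) ≥ 3. Hence tw(G) = 3 exactly.

Treewidth 3.
One optimal decomposition is:
Bags: B1 = {b, c, f, h}  B2 = {c, e, f, h}  B3 = {a, c, e, f}  B4 = {c, d, f, h}  B5 = {a, e, f, g}
Tree: B1–B2, B2–B3, B1–B4, B3–B5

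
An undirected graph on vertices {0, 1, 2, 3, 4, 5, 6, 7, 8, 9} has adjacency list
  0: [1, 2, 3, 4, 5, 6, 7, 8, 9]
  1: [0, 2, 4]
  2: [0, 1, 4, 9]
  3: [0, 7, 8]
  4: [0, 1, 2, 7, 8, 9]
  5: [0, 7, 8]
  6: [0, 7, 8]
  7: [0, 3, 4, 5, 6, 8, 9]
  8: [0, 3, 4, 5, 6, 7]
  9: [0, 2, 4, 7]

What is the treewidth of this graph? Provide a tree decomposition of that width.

Every bag has size at most 4, so the width is 4 − 1 = 3 and tw(G) ≤ 3. For the lower bound, the 4 vertices {0, 1, 2, 4} are pairwise adjacent, and any tree decomposition puts a clique entirely inside one bag — forcing width ≥ 3. Therefore the treewidth is 3.

Treewidth 3.
One such decomposition:
Bags: B1 = {0, 4, 7, 9}  B2 = {0, 4, 7, 8}  B3 = {0, 3, 7, 8}  B4 = {0, 5, 7, 8}  B5 = {0, 2, 4, 9}  B6 = {0, 6, 7, 8}  B7 = {0, 1, 2, 4}
Tree: B1–B2, B2–B3, B3–B4, B1–B5, B3–B6, B5–B7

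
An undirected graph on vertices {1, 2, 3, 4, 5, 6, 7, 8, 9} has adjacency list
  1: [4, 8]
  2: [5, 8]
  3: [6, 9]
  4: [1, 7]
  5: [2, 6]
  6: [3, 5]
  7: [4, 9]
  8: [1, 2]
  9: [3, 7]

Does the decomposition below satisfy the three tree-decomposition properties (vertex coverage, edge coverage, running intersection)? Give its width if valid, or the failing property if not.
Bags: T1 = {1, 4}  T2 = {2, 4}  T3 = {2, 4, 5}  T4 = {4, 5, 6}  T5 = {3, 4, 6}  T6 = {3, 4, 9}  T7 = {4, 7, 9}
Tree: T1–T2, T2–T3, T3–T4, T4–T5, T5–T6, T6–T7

No — vertex 8 appears in no bag.

A tree decomposition must satisfy three properties: every vertex lies in some bag; for every edge, both endpoints lie together in some bag; and for every vertex, the bags containing it form a connected subtree. Here vertex 8 appears in no bag, so the decomposition is invalid.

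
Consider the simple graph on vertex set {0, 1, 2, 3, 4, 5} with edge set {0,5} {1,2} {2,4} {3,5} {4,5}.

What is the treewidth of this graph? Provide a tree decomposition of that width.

Treewidth 1.
One optimal decomposition is:
Bags: B1 = {4, 5}  B2 = {2, 4}  B3 = {3, 5}  B4 = {1, 2}  B5 = {0, 5}
Tree: B1–B2, B1–B3, B2–B4, B1–B5

The largest bag has 2 vertices, giving width 1; this decomposition certifies tw(G) ≤ 1. G has an edge, so its treewidth is at least 1. Combining the bounds, tw(G) = 1.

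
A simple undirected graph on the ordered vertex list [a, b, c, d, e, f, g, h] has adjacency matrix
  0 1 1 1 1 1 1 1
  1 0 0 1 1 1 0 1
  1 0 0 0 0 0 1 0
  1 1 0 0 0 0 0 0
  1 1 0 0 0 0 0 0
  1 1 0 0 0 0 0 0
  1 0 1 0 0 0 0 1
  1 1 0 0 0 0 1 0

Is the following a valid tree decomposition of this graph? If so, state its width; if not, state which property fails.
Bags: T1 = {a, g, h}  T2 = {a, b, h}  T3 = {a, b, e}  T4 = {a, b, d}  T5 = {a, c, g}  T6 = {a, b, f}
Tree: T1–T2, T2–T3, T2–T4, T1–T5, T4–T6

Vertex coverage: the bags together contain {a, b, c, d, e, f, g, h}, the full vertex set. Edge coverage: each edge of G has both endpoints in at least one bag. Running intersection: for every vertex, the bags containing it form a connected subtree. All three properties hold, so this is a valid tree decomposition of width max|bag| − 1 = 2, and hence tw(G) ≤ 2.

Yes; width 2.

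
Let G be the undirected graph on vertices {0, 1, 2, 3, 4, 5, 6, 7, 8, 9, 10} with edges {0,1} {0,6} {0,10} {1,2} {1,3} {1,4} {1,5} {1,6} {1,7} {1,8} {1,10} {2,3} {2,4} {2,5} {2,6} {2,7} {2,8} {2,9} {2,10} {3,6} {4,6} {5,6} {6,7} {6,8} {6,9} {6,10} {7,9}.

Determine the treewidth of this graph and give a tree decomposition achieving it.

Every bag has size at most 4, so the width is 4 − 1 = 3 and tw(G) ≤ 3. Conversely, {0, 1, 6, 10} is a clique of size 4, and the vertices of any clique must share a bag in every tree decomposition; so some bag has ≥ 4 vertices and tw(G) ≥ 3. Hence tw(G) = 3 exactly.

Treewidth 3.
One such decomposition:
Bags: B1 = {1, 2, 3, 6}  B2 = {1, 2, 6, 10}  B3 = {1, 2, 4, 6}  B4 = {1, 2, 5, 6}  B5 = {1, 2, 6, 7}  B6 = {1, 2, 6, 8}  B7 = {2, 6, 7, 9}  B8 = {0, 1, 6, 10}
Tree: B1–B2, B2–B3, B1–B4, B3–B5, B2–B6, B5–B7, B2–B8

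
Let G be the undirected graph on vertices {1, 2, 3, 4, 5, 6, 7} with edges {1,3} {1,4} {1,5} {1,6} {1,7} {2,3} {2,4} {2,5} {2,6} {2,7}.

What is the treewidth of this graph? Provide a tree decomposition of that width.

Every bag has size at most 3, so the width is 3 − 1 = 2 and tw(G) ≤ 2. The edges 1–3–2–5–1 form a cycle, so G is not a tree and its treewidth is at least 2. Hence tw(G) = 2 exactly.

Treewidth 2.
Bags: B1 = {1, 2, 3}  B2 = {1, 2, 5}  B3 = {1, 2, 6}  B4 = {1, 2, 7}  B5 = {1, 2, 4}
Tree: B1–B2, B2–B3, B3–B4, B4–B5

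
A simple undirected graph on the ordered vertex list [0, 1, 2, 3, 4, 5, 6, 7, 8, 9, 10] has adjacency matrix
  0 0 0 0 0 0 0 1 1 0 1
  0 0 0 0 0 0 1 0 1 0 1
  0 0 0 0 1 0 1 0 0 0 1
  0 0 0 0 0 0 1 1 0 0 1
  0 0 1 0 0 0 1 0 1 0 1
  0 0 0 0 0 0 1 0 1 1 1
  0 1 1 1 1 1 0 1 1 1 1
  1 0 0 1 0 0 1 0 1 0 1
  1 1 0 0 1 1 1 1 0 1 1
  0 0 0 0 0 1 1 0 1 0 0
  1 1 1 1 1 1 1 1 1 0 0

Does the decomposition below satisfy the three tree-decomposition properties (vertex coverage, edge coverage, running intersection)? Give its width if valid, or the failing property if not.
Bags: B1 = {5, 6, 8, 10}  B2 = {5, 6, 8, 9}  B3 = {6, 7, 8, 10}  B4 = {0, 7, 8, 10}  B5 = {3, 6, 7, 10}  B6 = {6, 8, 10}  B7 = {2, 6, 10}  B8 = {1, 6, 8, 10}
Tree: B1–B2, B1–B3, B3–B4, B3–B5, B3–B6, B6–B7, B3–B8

No — vertex 4 appears in no bag.

A tree decomposition must satisfy three properties: every vertex lies in some bag; for every edge, both endpoints lie together in some bag; and for every vertex, the bags containing it form a connected subtree. Here vertex 4 appears in no bag, so the decomposition is invalid.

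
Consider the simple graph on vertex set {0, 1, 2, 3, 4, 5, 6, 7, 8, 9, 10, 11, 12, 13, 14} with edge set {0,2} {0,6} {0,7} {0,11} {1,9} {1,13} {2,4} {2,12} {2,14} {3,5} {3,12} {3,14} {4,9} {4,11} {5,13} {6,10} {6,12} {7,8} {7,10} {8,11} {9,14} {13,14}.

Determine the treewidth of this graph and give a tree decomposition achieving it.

Treewidth 3.
One such decomposition:
Bags: B1 = {1, 3, 5, 13}  B2 = {1, 3, 13, 14}  B3 = {1, 3, 9, 14}  B4 = {3, 9, 12, 14}  B5 = {2, 9, 12, 14}  B6 = {2, 4, 9, 12}  B7 = {2, 4, 6, 12}  B8 = {0, 2, 4, 6}  B9 = {0, 4, 6, 11}  B10 = {0, 6, 10, 11}  B11 = {0, 7, 10, 11}  B12 = {7, 8, 10, 11}
Tree: B1–B2, B2–B3, B3–B4, B4–B5, B5–B6, B6–B7, B7–B8, B8–B9, B9–B10, B10–B11, B11–B12

The largest bag has 4 vertices, giving width 3; this decomposition certifies tw(G) ≤ 3. For the lower bound: the 4 vertex sets {1,5,13}, {3}, {14}, {2,4,9,12} are disjoint, each induces a connected subgraph, and every pair is joined by at least one edge of G. Contracting each set to a single vertex therefore yields K_{4} as a minor, and since treewidth is minor-monotone, tw(G) ≥ tw(K_{4}) = 3. Combining the bounds, tw(G) = 3.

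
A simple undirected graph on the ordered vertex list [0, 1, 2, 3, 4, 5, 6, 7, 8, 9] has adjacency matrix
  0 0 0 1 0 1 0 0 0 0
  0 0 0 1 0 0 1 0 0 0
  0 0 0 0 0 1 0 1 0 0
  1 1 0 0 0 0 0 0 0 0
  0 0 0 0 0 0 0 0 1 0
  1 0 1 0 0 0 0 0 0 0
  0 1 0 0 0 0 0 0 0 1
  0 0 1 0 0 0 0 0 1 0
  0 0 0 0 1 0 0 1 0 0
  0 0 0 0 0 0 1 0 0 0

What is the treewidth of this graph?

1

A width-1 tree decomposition is:
Bags: B1 = {6, 9}  B2 = {1, 6}  B3 = {1, 3}  B4 = {0, 3}  B5 = {0, 5}  B6 = {2, 5}  B7 = {2, 7}  B8 = {7, 8}  B9 = {4, 8}
Tree: B1–B2, B2–B3, B3–B4, B4–B5, B5–B6, B6–B7, B7–B8, B8–B9
The largest bag has 2 vertices, giving width 1; this decomposition certifies tw(G) ≤ 1. G has an edge, so its treewidth is at least 1. Therefore the treewidth is 1.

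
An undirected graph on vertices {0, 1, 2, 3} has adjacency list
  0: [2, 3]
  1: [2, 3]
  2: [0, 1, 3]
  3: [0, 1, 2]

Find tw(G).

2

A width-2 tree decomposition is:
Bags: B1 = {0, 2, 3}  B2 = {1, 2, 3}
Tree: B1–B2
The largest bag has 3 vertices, giving width 2; this decomposition certifies tw(G) ≤ 2. For the lower bound, the 3 vertices {0, 2, 3} are pairwise adjacent, and any tree decomposition puts a clique entirely inside one bag — forcing width ≥ 2. Combining the bounds, tw(G) = 2.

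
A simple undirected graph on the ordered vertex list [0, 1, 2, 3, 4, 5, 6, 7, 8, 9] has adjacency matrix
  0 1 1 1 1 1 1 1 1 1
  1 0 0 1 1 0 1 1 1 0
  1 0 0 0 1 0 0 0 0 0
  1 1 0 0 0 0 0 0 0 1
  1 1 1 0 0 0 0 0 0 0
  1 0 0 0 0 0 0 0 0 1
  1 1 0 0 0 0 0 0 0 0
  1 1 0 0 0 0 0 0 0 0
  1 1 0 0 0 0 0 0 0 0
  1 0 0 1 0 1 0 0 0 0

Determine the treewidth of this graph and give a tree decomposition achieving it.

Treewidth 2.
Bags: B1 = {0, 3, 9}  B2 = {0, 1, 3}  B3 = {0, 1, 8}  B4 = {0, 1, 6}  B5 = {0, 1, 7}  B6 = {0, 1, 4}  B7 = {0, 2, 4}  B8 = {0, 5, 9}
Tree: B1–B2, B2–B3, B3–B4, B2–B5, B3–B6, B6–B7, B1–B8

The largest bag has 3 vertices, giving width 2; this decomposition certifies tw(G) ≤ 2. On the other hand G contains the 3-clique {0, 1, 3}. A clique must lie in a single bag of any decomposition, so no decomposition can have width below 2. Hence tw(G) = 2 exactly.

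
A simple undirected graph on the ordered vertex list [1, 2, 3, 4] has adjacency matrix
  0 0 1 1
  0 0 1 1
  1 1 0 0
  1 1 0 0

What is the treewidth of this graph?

2

A width-2 tree decomposition is:
Bags: B1 = {1, 2, 3}  B2 = {1, 2, 4}
Tree: B1–B2
Every bag has size at most 3, so the width is 3 − 1 = 2 and tw(G) ≤ 2. For the lower bound, G contains the cycle 2–3–1–4–2, so G is not a forest; only forests have treewidth ≤ 1, hence tw(G) ≥ 2. Hence tw(G) = 2 exactly.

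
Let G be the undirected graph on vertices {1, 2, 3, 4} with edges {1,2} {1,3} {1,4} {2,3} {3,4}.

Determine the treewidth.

2

A width-2 tree decomposition is:
Bags: B1 = {1, 2, 3}  B2 = {1, 3, 4}
Tree: B1–B2
Each bag holds 3 vertices, so the decomposition has width 2, which upper-bounds the treewidth. On the other hand G contains the 3-clique {1, 2, 3}. A clique must lie in a single bag of any decomposition, so no decomposition can have width below 2. Therefore the treewidth is 2.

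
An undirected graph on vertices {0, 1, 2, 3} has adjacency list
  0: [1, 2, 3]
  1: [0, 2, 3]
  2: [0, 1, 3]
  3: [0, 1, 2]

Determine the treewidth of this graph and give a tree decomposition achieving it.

A single bag containing all 4 vertices is trivially a valid decomposition of width 3. On the other hand G contains the 4-clique {0, 1, 2, 3}. A clique must lie in a single bag of any decomposition, so no decomposition can have width below 3. Hence tw(G) = 3 exactly.

Treewidth 3.
One such decomposition:
Bags: B1 = {0, 1, 2, 3}
Tree: (single bag)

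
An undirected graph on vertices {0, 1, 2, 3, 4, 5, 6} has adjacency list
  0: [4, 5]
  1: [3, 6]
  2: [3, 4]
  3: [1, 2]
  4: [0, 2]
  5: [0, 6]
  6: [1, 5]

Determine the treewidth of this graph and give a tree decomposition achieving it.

The largest bag has 3 vertices, giving width 2; this decomposition certifies tw(G) ≤ 2. The edges 4–0–5–6–1–3–2–4 form a cycle, so G is not a tree and its treewidth is at least 2. Combining the bounds, tw(G) = 2.

Treewidth 2.
One such decomposition:
Bags: B1 = {0, 4, 5}  B2 = {4, 5, 6}  B3 = {1, 4, 6}  B4 = {1, 3, 4}  B5 = {2, 3, 4}
Tree: B1–B2, B2–B3, B3–B4, B4–B5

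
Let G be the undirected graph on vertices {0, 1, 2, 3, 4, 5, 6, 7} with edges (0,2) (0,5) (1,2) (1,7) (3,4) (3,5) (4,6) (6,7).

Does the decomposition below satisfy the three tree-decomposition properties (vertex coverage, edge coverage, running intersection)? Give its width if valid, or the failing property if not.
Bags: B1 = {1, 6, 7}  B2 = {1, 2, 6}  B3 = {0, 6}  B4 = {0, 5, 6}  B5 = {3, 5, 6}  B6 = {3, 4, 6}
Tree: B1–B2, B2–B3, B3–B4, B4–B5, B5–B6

A tree decomposition must satisfy three properties: every vertex lies in some bag; for every edge, both endpoints lie together in some bag; and for every vertex, the bags containing it form a connected subtree. Here edge (2,0) lies in no bag, so the decomposition is invalid.

No — edge (2,0) lies in no bag.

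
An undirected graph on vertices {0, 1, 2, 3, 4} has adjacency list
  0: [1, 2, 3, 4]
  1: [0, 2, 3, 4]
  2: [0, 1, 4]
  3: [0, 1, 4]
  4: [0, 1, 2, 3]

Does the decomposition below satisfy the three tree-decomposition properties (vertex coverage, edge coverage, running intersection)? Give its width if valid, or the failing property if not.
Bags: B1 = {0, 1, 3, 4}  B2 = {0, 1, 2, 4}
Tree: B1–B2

Every vertex of G appears in some bag (union = {0, 1, 2, 3, 4}); every edge is covered by a bag; and for each vertex v the set of bags containing v is connected in the bag tree. The decomposition is therefore valid. The largest bag has 4 vertices, so the width is 3.

Yes; width 3.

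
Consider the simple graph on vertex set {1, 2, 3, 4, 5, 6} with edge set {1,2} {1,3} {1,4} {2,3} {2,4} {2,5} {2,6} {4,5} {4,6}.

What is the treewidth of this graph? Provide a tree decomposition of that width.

Treewidth 2.
One optimal decomposition is:
Bags: B1 = {2, 4, 5}  B2 = {2, 4, 6}  B3 = {1, 2, 4}  B4 = {1, 2, 3}
Tree: B1–B2, B2–B3, B3–B4

The largest bag has 3 vertices, giving width 2; this decomposition certifies tw(G) ≤ 2. For the lower bound, the 3 vertices {1, 2, 3} are pairwise adjacent, and any tree decomposition puts a clique entirely inside one bag — forcing width ≥ 2. The upper and lower bounds meet at 2, so that is the treewidth.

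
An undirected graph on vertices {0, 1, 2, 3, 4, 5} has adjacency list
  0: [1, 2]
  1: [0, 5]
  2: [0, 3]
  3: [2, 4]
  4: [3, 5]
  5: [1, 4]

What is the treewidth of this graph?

A width-2 tree decomposition is:
Bags: B1 = {3, 4, 5}  B2 = {1, 3, 5}  B3 = {0, 1, 3}  B4 = {0, 2, 3}
Tree: B1–B2, B2–B3, B3–B4
The largest bag has 3 vertices, giving width 2; this decomposition certifies tw(G) ≤ 2. The edges 3–4–5–1–0–2–3 form a cycle, so G is not a tree and its treewidth is at least 2. The upper and lower bounds meet at 2, so that is the treewidth.

2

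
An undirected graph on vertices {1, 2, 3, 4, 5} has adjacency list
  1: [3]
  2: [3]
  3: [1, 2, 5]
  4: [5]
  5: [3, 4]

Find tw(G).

A width-1 tree decomposition is:
Bags: B1 = {1, 3}  B2 = {3, 5}  B3 = {2, 3}  B4 = {4, 5}
Tree: B1–B2, B2–B3, B2–B4
Each bag holds 2 vertices, so the decomposition has width 1, which upper-bounds the treewidth. Since G has at least one edge (e.g. 1–3), it is not an edgeless graph, so tw(G) ≥ 1. Combining the bounds, tw(G) = 1.

1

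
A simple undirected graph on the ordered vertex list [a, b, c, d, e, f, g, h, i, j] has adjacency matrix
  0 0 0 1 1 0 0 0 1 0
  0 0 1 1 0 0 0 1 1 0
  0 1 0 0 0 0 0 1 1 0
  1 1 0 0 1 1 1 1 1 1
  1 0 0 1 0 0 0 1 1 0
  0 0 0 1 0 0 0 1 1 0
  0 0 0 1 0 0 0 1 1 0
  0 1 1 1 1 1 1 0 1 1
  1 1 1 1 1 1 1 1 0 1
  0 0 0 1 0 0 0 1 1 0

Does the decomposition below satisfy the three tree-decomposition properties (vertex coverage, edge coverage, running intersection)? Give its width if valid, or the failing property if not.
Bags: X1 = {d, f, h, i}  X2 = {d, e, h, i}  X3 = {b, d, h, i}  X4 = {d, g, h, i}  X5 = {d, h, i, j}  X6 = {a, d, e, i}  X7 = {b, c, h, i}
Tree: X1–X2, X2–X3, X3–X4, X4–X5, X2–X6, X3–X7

Vertex coverage: the bags together contain {a, b, c, d, e, f, g, h, i, j}, the full vertex set. Edge coverage: each edge of G has both endpoints in at least one bag. Running intersection: for every vertex, the bags containing it form a connected subtree. All three properties hold, so this is a valid tree decomposition of width max|bag| − 1 = 3, and hence tw(G) ≤ 3.

Yes; width 3.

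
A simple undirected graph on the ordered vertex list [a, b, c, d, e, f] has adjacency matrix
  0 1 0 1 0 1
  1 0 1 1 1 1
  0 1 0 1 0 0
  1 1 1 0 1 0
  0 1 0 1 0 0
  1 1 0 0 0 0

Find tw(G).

A width-2 tree decomposition is:
Bags: B1 = {b, c, d}  B2 = {a, b, d}  B3 = {b, d, e}  B4 = {a, b, f}
Tree: B1–B2, B2–B3, B2–B4
The largest bag has 3 vertices, giving width 2; this decomposition certifies tw(G) ≤ 2. For the lower bound, the 3 vertices {b, d, e} are pairwise adjacent, and any tree decomposition puts a clique entirely inside one bag — forcing width ≥ 2. Combining the bounds, tw(G) = 2.

2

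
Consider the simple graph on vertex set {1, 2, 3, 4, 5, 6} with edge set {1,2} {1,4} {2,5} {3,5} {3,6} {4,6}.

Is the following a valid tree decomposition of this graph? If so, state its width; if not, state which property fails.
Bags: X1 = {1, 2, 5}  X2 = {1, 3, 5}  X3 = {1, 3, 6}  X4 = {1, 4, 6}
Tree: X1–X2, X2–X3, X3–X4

Yes; width 2.

Vertex coverage: the bags together contain {1, 2, 3, 4, 5, 6}, the full vertex set. Edge coverage: each edge of G has both endpoints in at least one bag. Running intersection: for every vertex, the bags containing it form a connected subtree. All three properties hold, so this is a valid tree decomposition of width max|bag| − 1 = 2, and hence tw(G) ≤ 2.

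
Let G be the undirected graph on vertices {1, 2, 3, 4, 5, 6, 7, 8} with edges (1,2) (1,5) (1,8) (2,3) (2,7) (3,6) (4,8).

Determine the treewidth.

A width-1 tree decomposition is:
Bags: B1 = {2, 3}  B2 = {1, 2}  B3 = {1, 8}  B4 = {4, 8}  B5 = {3, 6}  B6 = {2, 7}  B7 = {1, 5}
Tree: B1–B2, B2–B3, B3–B4, B1–B5, B1–B6, B2–B7
The largest bag has 2 vertices, giving width 1; this decomposition certifies tw(G) ≤ 1. Any graph with an edge has treewidth ≥ 1, and G has the edge 2–3. Combining the bounds, tw(G) = 1.

1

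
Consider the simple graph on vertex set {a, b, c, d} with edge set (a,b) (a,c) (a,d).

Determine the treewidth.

1

A width-1 tree decomposition is:
Bags: B1 = {a, c}  B2 = {a, d}  B3 = {a, b}
Tree: B1–B2, B1–B3
Each bag holds 2 vertices, so the decomposition has width 1, which upper-bounds the treewidth. G has an edge, so its treewidth is at least 1. Combining the bounds, tw(G) = 1.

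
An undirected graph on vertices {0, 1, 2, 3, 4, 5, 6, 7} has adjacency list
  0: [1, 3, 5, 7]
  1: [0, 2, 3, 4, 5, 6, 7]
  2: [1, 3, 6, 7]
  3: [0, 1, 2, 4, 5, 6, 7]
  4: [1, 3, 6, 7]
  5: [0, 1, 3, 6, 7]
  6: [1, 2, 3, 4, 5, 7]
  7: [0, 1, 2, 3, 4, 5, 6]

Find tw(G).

4

A width-4 tree decomposition is:
Bags: B1 = {1, 3, 4, 6, 7}  B2 = {1, 3, 5, 6, 7}  B3 = {1, 2, 3, 6, 7}  B4 = {0, 1, 3, 5, 7}
Tree: B1–B2, B1–B3, B2–B4
The largest bag has 5 vertices, giving width 4; this decomposition certifies tw(G) ≤ 4. On the other hand G contains the 5-clique {0, 1, 3, 5, 7}. A clique must lie in a single bag of any decomposition, so no decomposition can have width below 4. Hence tw(G) = 4 exactly.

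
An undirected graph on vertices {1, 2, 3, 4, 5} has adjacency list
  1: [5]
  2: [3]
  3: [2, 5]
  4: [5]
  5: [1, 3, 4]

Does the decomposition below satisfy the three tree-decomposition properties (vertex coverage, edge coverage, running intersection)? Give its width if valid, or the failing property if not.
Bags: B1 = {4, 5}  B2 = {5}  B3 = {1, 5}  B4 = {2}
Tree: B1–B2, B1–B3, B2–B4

A tree decomposition must satisfy three properties: every vertex lies in some bag; for every edge, both endpoints lie together in some bag; and for every vertex, the bags containing it form a connected subtree. Here vertex 3 appears in no bag, so the decomposition is invalid.

No — vertex 3 appears in no bag.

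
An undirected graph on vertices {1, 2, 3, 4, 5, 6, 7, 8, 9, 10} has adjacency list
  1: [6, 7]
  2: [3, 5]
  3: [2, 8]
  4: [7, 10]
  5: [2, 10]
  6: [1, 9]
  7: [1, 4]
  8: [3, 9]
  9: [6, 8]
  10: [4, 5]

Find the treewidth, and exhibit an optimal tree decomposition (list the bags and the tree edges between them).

Each bag holds 3 vertices, so the decomposition has width 2, which upper-bounds the treewidth. Since 9–8–3–2–5–10–4–7–1–6–9 is a cycle in G, G is not acyclic. Forests are exactly the graphs of treewidth ≤ 1, so tw(G) ≥ 2. Combining the bounds, tw(G) = 2.

Treewidth 2.
One such decomposition:
Bags: B1 = {3, 8, 9}  B2 = {2, 3, 9}  B3 = {2, 5, 9}  B4 = {5, 9, 10}  B5 = {4, 9, 10}  B6 = {4, 7, 9}  B7 = {1, 7, 9}  B8 = {1, 6, 9}
Tree: B1–B2, B2–B3, B3–B4, B4–B5, B5–B6, B6–B7, B7–B8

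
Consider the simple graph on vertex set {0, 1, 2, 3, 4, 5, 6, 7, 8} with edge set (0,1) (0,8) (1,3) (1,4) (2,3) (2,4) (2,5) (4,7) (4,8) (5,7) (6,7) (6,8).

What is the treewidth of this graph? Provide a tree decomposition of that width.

Treewidth 3.
One optimal decomposition is:
Bags: B1 = {0, 1, 3, 8}  B2 = {1, 3, 4, 8}  B3 = {2, 3, 4, 8}  B4 = {2, 4, 6, 8}  B5 = {2, 4, 6, 7}  B6 = {2, 5, 6, 7}
Tree: B1–B2, B2–B3, B3–B4, B4–B5, B5–B6

The largest bag has 4 vertices, giving width 3; this decomposition certifies tw(G) ≤ 3. For the lower bound: the 4 vertex sets {0,1,3}, {8}, {4}, {2,5,6,7} are disjoint, each induces a connected subgraph, and every pair is joined by at least one edge of G. Contracting each set to a single vertex therefore yields K_{4} as a minor, and since treewidth is minor-monotone, tw(G) ≥ tw(K_{4}) = 3. Hence tw(G) = 3 exactly.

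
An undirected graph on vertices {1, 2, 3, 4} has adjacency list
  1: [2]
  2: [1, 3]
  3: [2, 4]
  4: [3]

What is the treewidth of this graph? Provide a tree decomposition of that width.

Treewidth 1.
One such decomposition:
Bags: B1 = {2, 3}  B2 = {1, 2}  B3 = {3, 4}
Tree: B1–B2, B1–B3

Each bag holds 2 vertices, so the decomposition has width 1, which upper-bounds the treewidth. G has an edge, so its treewidth is at least 1. Hence tw(G) = 1 exactly.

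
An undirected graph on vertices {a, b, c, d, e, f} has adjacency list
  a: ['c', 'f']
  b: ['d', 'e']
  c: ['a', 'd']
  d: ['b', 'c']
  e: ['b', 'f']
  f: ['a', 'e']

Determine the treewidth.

2

A width-2 tree decomposition is:
Bags: B1 = {b, e, f}  B2 = {b, d, f}  B3 = {c, d, f}  B4 = {a, c, f}
Tree: B1–B2, B2–B3, B3–B4
Every bag has size at most 3, so the width is 3 − 1 = 2 and tw(G) ≤ 2. The edges f–e–b–d–c–a–f form a cycle, so G is not a tree and its treewidth is at least 2. Therefore the treewidth is 2.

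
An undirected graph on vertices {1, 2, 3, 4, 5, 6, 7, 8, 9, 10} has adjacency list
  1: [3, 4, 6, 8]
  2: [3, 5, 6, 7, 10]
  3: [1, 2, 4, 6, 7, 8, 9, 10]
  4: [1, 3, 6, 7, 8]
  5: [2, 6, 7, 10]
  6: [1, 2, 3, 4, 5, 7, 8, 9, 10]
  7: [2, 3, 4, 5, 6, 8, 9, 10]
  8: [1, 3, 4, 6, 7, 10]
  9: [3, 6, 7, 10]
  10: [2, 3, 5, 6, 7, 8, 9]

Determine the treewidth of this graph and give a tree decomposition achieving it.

Treewidth 4.
One such decomposition:
Bags: B1 = {3, 6, 7, 8, 10}  B2 = {3, 6, 7, 9, 10}  B3 = {2, 3, 6, 7, 10}  B4 = {3, 4, 6, 7, 8}  B5 = {2, 5, 6, 7, 10}  B6 = {1, 3, 4, 6, 8}
Tree: B1–B2, B2–B3, B1–B4, B3–B5, B4–B6

The largest bag has 5 vertices, giving width 4; this decomposition certifies tw(G) ≤ 4. Conversely, {1, 3, 4, 6, 8} is a clique of size 5, and the vertices of any clique must share a bag in every tree decomposition; so some bag has ≥ 5 vertices and tw(G) ≥ 4. Combining the bounds, tw(G) = 4.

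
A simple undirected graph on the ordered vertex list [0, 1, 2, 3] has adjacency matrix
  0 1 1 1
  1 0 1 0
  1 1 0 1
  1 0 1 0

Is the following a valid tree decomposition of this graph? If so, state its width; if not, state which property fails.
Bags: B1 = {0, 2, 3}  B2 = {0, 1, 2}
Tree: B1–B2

Vertex coverage: the bags together contain {0, 1, 2, 3}, the full vertex set. Edge coverage: each edge of G has both endpoints in at least one bag. Running intersection: for every vertex, the bags containing it form a connected subtree. All three properties hold, so this is a valid tree decomposition of width max|bag| − 1 = 2, and hence tw(G) ≤ 2.

Yes; width 2.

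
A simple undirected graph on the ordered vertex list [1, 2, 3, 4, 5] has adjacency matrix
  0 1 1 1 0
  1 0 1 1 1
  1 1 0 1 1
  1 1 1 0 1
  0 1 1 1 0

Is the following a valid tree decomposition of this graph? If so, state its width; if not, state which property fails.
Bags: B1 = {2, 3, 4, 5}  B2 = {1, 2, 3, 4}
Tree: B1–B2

Vertex coverage: the bags together contain {1, 2, 3, 4, 5}, the full vertex set. Edge coverage: each edge of G has both endpoints in at least one bag. Running intersection: for every vertex, the bags containing it form a connected subtree. All three properties hold, so this is a valid tree decomposition of width max|bag| − 1 = 3, and hence tw(G) ≤ 3.

Yes; width 3.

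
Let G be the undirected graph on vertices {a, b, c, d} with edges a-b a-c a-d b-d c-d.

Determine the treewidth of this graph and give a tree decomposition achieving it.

Treewidth 2.
One such decomposition:
Bags: B1 = {a, b, d}  B2 = {a, c, d}
Tree: B1–B2

The largest bag has 3 vertices, giving width 2; this decomposition certifies tw(G) ≤ 2. On the other hand G contains the 3-clique {a, c, d}. A clique must lie in a single bag of any decomposition, so no decomposition can have width below 2. The upper and lower bounds meet at 2, so that is the treewidth.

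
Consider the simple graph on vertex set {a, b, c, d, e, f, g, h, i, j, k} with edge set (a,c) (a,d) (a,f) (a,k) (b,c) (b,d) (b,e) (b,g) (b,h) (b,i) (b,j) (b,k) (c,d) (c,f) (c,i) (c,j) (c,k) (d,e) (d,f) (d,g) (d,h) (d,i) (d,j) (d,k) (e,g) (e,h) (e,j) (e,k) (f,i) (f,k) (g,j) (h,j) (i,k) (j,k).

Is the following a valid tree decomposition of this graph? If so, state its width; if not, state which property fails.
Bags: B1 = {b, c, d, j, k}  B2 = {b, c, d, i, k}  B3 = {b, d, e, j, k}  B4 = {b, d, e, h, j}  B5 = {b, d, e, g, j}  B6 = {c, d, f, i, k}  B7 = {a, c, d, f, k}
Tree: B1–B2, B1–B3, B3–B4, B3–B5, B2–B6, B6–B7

Yes; width 4.

Every vertex of G appears in some bag (union = {a, b, c, d, e, f, g, h, i, j, k}); every edge is covered by a bag; and for each vertex v the set of bags containing v is connected in the bag tree. The decomposition is therefore valid. The largest bag has 5 vertices, so the width is 4.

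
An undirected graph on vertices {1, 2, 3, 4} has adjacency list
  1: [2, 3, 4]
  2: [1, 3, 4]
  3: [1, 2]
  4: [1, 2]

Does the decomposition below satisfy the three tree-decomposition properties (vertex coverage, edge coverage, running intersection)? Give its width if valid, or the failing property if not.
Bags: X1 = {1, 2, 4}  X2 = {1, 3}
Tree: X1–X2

No — edge (2,3) lies in no bag.

A tree decomposition must satisfy three properties: every vertex lies in some bag; for every edge, both endpoints lie together in some bag; and for every vertex, the bags containing it form a connected subtree. Here edge (2,3) lies in no bag, so the decomposition is invalid.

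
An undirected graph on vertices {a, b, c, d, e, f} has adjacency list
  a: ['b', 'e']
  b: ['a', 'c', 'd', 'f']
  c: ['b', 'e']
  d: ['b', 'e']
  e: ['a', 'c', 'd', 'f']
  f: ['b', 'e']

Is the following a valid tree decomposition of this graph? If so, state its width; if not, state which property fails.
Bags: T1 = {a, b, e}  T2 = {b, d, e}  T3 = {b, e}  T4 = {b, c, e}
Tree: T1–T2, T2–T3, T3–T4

A tree decomposition must satisfy three properties: every vertex lies in some bag; for every edge, both endpoints lie together in some bag; and for every vertex, the bags containing it form a connected subtree. Here vertex f appears in no bag, so the decomposition is invalid.

No — vertex f appears in no bag.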